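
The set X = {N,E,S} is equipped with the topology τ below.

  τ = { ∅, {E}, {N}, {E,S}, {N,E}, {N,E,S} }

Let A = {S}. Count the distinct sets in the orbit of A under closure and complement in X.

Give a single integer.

4

X∖A={N,E}, int(X∖A)={N,E}, hence cl(A)={S}
Orbit (k=closure, c=complement):
  1. A     = {S}
  2. cA    = {N,E}
  3. kcA   = {N,E,S}
  4. ckcA  = ∅
(closed under both — stop)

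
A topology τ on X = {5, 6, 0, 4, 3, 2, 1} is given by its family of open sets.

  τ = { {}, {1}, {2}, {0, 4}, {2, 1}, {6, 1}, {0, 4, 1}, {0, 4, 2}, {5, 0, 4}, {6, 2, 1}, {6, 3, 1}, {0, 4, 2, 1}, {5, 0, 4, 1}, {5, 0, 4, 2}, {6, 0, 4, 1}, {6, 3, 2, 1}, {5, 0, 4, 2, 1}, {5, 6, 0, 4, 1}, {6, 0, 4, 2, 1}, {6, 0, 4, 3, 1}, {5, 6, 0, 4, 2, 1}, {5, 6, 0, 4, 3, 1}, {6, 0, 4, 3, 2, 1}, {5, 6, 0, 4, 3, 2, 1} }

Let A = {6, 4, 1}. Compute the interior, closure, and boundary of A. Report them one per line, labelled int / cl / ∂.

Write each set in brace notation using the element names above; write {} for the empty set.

int(A) = {6, 1}
cl(A)  = {5, 6, 0, 4, 3, 1}
∂A     = {5, 0, 4, 3}

U open, U⊆A: {}, {1}, {6, 1}. int(A) = ⋃ = {6, 1}
X∖A={5, 0, 3, 2}, int(X∖A)={2}, hence cl(A)={5, 6, 0, 4, 3, 1}
∂A: remove int from cl → {5, 0, 4, 3}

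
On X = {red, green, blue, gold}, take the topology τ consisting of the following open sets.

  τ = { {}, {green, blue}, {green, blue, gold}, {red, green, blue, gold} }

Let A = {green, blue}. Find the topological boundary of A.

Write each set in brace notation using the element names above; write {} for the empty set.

{red, gold}

U open, U⊆A: {}, {green, blue}. int(A) = ⋃ = {green, blue}
X∖A={red, gold}, int(X∖A)={}, hence cl(A)={red, green, blue, gold}
∂A: remove int from cl → {red, gold}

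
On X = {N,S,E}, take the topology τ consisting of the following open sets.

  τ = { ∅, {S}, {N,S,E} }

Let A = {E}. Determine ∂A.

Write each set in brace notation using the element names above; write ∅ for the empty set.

opens ⊆ A: ∅; union → int = ∅
complement {N,S}; its interior {S}; cl(A) = X∖{S} = {N,E}
boundary = {N,E} ∖ ∅ = {N,E}

{N,E}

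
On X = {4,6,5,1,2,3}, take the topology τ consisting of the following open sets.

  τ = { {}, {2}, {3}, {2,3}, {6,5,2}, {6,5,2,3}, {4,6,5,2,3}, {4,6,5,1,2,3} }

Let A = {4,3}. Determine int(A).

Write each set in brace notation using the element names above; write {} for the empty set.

open subsets of A: {}, {3}; so int(A) = {3}

{3}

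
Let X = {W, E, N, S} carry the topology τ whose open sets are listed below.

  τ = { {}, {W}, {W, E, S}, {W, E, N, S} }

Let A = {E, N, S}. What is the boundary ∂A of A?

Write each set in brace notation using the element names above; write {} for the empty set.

{E, N, S}

open subsets of A: {}; so int(A) = {}
closure: X∖int(X∖A) = X∖{W} = {E, N, S}
∂A = {E, N, S} minus {} = {E, N, S}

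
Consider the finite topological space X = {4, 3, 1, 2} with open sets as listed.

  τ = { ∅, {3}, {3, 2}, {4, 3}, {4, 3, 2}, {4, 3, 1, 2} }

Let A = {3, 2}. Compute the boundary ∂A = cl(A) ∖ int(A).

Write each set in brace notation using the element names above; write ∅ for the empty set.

{4, 1}

interior: largest open inside A is {3, 2} (from ∅, {3}, {3, 2})
cl via duality: int({4, 1}) = ∅, so X∖∅ = {4, 3, 1, 2}
cl∖int = {4, 1}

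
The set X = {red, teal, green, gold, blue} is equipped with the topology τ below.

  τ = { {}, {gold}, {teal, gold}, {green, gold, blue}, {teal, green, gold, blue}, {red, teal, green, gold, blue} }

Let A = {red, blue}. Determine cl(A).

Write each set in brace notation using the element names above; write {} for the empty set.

closure: X∖int(X∖A) = X∖{teal, gold} = {red, green, blue}

{red, green, blue}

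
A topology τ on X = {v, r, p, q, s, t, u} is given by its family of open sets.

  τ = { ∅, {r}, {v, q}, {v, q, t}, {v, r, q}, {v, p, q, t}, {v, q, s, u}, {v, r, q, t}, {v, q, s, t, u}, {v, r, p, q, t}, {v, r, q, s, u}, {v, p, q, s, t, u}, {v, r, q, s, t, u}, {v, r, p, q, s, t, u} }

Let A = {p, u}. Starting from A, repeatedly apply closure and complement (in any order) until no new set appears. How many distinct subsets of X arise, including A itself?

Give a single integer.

6

X∖A={v, r, q, s, t}, int(X∖A)={v, r, q, t}, hence cl(A)={p, s, u}
Orbit (k=closure, c=complement):
  1. A     = {p, u}
  2. kA    = {p, s, u}
  3. cA    = {v, r, q, s, t}
  4. ckA   = {v, r, q, t}
  5. kcA   = {v, r, p, q, s, t, u}
  6. ckcA  = ∅
(closed under both — stop)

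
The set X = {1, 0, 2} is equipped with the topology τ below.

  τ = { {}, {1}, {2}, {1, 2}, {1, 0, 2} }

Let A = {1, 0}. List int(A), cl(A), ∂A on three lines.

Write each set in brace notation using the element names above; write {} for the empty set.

int(A) = {1}
cl(A)  = {1, 0}
∂A     = {0}

U open, U⊆A: {}, {1}. int(A) = ⋃ = {1}
X∖A={2}, int(X∖A)={2}, hence cl(A)={1, 0}
∂A: remove int from cl → {0}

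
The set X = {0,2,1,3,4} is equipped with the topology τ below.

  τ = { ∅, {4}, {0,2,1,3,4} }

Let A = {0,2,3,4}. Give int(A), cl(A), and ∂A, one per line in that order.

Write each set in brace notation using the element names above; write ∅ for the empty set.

int(A) = {4}
cl(A)  = {0,2,1,3,4}
∂A     = {0,2,1,3}

interior: largest open inside A is {4} (from ∅, {4})
cl via duality: int({1}) = ∅, so X∖∅ = {0,2,1,3,4}
cl∖int = {0,2,1,3}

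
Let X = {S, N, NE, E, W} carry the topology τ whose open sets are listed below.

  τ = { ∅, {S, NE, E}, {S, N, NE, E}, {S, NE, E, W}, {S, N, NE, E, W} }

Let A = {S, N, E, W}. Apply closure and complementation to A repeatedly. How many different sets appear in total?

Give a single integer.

X∖A={NE}, int(X∖A)=∅, hence cl(A)={S, N, NE, E, W}
Orbit (k=closure, c=complement):
  1. A     = {S, N, E, W}
  2. kA    = {S, N, NE, E, W}
  3. cA    = {NE}
  4. ckA   = ∅
(closed under both — stop)

4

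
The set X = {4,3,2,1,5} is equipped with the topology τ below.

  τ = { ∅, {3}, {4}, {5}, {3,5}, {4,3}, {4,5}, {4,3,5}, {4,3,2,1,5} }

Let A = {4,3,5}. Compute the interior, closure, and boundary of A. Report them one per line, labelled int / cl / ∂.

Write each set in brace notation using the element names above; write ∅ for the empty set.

int(A) = {4,3,5}
cl(A)  = {4,3,2,1,5}
∂A     = {2,1}

open subsets of A: ∅, {4}, {5}, {3}, {4,3}, {3,5}, {4,5}, {4,3,5}; so int(A) = {4,3,5}
closure: X∖int(X∖A) = X∖∅ = {4,3,2,1,5}
∂A = {4,3,2,1,5} minus {4,3,5} = {2,1}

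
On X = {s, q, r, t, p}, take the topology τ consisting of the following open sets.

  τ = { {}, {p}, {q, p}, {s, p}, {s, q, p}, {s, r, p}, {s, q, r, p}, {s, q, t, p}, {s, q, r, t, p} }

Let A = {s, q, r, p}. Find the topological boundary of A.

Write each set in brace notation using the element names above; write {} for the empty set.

{t}

opens ⊆ A: {}, {p}, {s, p}, {q, p}, {s, q, p}, {s, r, p}, {s, q, r, p}; union → int = {s, q, r, p}
complement {t}; its interior {}; cl(A) = X∖{} = {s, q, r, t, p}
boundary = {s, q, r, t, p} ∖ {s, q, r, p} = {t}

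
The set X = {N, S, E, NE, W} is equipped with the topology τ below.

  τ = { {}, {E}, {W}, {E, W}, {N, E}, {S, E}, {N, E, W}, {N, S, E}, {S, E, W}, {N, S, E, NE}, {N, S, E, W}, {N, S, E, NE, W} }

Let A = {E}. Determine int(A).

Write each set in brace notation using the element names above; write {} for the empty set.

U open, U⊆A: {}, {E}. int(A) = ⋃ = {E}

{E}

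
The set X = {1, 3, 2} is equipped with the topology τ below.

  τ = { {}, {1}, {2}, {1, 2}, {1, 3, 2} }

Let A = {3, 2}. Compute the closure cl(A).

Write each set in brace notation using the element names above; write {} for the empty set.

{3, 2}

cl via duality: int({1}) = {1}, so X∖{1} = {3, 2}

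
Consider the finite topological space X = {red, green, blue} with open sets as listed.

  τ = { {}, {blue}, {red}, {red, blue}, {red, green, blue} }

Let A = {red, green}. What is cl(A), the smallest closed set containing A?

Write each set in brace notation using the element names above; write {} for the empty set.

X∖A={blue}, int(X∖A)={blue}, hence cl(A)={red, green}

{red, green}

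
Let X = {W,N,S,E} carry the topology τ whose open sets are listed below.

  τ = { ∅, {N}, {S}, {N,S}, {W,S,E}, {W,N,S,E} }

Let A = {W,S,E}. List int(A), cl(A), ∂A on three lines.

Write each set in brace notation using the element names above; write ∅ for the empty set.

U open, U⊆A: ∅, {S}, {W,S,E}. int(A) = ⋃ = {W,S,E}
X∖A={N}, int(X∖A)={N}, hence cl(A)={W,S,E}
∂A: remove int from cl → ∅

int(A) = {W,S,E}
cl(A)  = {W,S,E}
∂A     = ∅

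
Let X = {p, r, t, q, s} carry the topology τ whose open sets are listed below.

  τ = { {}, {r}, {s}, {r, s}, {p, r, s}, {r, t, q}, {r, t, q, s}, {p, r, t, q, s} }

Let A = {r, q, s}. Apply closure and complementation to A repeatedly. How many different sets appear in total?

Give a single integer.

6

closure: X∖int(X∖A) = X∖{} = {p, r, t, q, s}
Let k=closure and c=complement:
  1. A     = {r, q, s}
  2. kA    = {p, r, t, q, s}
  3. cA    = {p, t}
  4. ckA   = {}
  5. kcA   = {p, t, q}
  6. ckcA  = {r, s}
— saturated at 6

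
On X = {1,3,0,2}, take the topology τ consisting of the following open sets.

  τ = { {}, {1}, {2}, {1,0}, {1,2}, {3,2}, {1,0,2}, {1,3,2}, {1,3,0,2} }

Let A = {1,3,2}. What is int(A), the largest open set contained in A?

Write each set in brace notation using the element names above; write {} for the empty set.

U open, U⊆A: {}, {2}, {1}, {1,2}, {3,2}, {1,3,2}. int(A) = ⋃ = {1,3,2}

{1,3,2}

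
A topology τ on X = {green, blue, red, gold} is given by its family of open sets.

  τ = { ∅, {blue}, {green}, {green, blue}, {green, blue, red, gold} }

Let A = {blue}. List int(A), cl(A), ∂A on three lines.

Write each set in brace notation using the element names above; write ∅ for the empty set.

int(A) = {blue}
cl(A)  = {blue, red, gold}
∂A     = {red, gold}

interior: largest open inside A is {blue} (from ∅, {blue})
cl via duality: int({green, red, gold}) = {green}, so X∖{green} = {blue, red, gold}
cl∖int = {red, gold}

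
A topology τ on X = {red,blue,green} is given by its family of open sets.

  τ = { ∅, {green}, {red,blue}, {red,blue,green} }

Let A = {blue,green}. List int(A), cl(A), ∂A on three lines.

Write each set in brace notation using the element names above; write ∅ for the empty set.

U open, U⊆A: ∅, {green}. int(A) = ⋃ = {green}
X∖A={red}, int(X∖A)=∅, hence cl(A)={red,blue,green}
∂A: remove int from cl → {red,blue}

int(A) = {green}
cl(A)  = {red,blue,green}
∂A     = {red,blue}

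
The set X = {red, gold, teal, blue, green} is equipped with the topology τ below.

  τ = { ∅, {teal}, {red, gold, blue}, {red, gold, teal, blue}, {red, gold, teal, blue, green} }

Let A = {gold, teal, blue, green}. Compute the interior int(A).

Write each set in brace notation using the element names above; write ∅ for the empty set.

{teal}

interior: largest open inside A is {teal} (from ∅, {teal})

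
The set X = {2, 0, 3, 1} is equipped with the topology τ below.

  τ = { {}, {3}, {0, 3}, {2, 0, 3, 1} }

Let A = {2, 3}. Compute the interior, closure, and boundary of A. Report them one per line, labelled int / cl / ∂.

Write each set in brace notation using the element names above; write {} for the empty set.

int(A) = {3}
cl(A)  = {2, 0, 3, 1}
∂A     = {2, 0, 1}

opens ⊆ A: {}, {3}; union → int = {3}
complement {0, 1}; its interior {}; cl(A) = X∖{} = {2, 0, 3, 1}
boundary = {2, 0, 3, 1} ∖ {3} = {2, 0, 1}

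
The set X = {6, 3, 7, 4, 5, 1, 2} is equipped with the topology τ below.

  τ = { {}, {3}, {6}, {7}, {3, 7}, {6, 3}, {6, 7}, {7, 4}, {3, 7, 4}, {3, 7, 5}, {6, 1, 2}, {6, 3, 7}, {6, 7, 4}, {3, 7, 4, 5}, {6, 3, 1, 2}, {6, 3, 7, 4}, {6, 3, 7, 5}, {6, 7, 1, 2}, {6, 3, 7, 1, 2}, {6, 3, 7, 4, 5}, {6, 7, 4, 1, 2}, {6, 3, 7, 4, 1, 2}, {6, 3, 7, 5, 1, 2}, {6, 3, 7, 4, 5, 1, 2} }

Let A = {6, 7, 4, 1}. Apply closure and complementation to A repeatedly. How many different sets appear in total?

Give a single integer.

8

cl via duality: int({3, 5, 2}) = {3}, so X∖{3} = {6, 7, 4, 5, 1, 2}
Write k for closure, c for complement:
  1. A     = {6, 7, 4, 1}
  2. kA    = {6, 7, 4, 5, 1, 2}
  3. cA    = {3, 5, 2}
  4. ckA   = {3}
  5. kcA   = {3, 5, 1, 2}
  6. kckA  = {3, 5}
  7. ckcA  = {6, 7, 4}
  8. ckckA = {6, 7, 4, 1, 2}
applying k or c yields no new set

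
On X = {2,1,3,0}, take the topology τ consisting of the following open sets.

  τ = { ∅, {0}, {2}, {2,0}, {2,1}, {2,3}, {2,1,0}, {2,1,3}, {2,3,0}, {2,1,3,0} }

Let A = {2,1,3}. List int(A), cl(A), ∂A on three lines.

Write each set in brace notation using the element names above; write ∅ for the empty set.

int(A) = {2,1,3}
cl(A)  = {2,1,3}
∂A     = ∅

interior: largest open inside A is {2,1,3} (from ∅, {2}, {2,1}, {2,3}, {2,1,3})
cl via duality: int({0}) = {0}, so X∖{0} = {2,1,3}
cl∖int = ∅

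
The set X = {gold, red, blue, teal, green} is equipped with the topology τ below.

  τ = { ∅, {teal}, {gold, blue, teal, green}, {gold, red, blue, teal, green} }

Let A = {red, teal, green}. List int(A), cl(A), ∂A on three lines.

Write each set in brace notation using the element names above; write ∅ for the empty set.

interior: largest open inside A is {teal} (from ∅, {teal})
cl via duality: int({gold, blue}) = ∅, so X∖∅ = {gold, red, blue, teal, green}
cl∖int = {gold, red, blue, green}

int(A) = {teal}
cl(A)  = {gold, red, blue, teal, green}
∂A     = {gold, red, blue, green}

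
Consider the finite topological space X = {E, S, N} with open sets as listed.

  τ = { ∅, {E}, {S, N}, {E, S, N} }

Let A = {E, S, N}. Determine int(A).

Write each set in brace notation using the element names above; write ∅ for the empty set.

U open, U⊆A: ∅, {E}, {S, N}, {E, S, N}. int(A) = ⋃ = {E, S, N}

{E, S, N}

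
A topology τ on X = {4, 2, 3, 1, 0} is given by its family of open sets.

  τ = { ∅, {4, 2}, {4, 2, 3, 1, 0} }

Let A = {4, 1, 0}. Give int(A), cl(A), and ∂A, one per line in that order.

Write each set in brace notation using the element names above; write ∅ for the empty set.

open subsets of A: ∅; so int(A) = ∅
closure: X∖int(X∖A) = X∖∅ = {4, 2, 3, 1, 0}
∂A = {4, 2, 3, 1, 0} minus ∅ = {4, 2, 3, 1, 0}

int(A) = ∅
cl(A)  = {4, 2, 3, 1, 0}
∂A     = {4, 2, 3, 1, 0}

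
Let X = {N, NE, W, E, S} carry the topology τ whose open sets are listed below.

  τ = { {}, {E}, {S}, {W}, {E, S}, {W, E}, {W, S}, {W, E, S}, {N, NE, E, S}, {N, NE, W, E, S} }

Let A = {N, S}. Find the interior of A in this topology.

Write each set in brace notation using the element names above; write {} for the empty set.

{S}

opens ⊆ A: {}, {S}; union → int = {S}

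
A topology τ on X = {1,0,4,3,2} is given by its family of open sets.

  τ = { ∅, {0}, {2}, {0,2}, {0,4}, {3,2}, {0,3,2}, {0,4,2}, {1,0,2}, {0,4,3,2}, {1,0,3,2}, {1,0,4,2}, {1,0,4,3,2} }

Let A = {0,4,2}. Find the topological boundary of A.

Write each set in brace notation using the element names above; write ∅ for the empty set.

U open, U⊆A: ∅, {0}, {2}, {0,4}, {0,2}, {0,4,2}. int(A) = ⋃ = {0,4,2}
X∖A={1,3}, int(X∖A)=∅, hence cl(A)={1,0,4,3,2}
∂A: remove int from cl → {1,3}

{1,3}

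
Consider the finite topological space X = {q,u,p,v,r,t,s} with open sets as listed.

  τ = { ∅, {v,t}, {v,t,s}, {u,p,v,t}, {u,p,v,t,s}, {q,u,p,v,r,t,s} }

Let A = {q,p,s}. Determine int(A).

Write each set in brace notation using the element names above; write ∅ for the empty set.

∅

open subsets of A: ∅; so int(A) = ∅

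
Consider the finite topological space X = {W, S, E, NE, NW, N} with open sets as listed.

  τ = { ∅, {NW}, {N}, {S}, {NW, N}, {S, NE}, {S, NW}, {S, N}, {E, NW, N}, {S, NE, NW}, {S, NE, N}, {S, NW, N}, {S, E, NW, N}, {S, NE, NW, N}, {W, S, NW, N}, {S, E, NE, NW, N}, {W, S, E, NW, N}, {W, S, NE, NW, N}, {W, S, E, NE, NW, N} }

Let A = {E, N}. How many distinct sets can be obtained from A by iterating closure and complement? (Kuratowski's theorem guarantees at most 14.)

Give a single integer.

complement {W, S, NE, NW}; its interior {S, NE, NW}; cl(A) = X∖{S, NE, NW} = {W, E, N}
With k = closure, c = complement:
  1. A     = {E, N}
  2. kA    = {W, E, N}
  3. cA    = {W, S, NE, NW}
  4. ckA   = {S, NE, NW}
  5. kcA   = {W, S, E, NE, NW}
  6. ckcA  = {N}
k, c of each give nothing new

6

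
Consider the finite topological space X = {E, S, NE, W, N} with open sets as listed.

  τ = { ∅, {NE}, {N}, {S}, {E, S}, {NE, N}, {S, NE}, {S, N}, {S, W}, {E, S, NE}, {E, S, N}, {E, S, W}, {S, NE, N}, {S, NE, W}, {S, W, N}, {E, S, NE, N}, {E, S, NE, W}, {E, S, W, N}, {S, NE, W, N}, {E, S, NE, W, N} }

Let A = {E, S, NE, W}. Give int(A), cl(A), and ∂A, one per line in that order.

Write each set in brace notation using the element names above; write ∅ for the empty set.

int(A) = {E, S, NE, W}
cl(A)  = {E, S, NE, W}
∂A     = ∅

U open, U⊆A: ∅, {S}, {NE}, {E, S}, {S, NE}, {S, W}, {E, S, NE}, {S, NE, W}, {E, S, W}, {E, S, NE, W}. int(A) = ⋃ = {E, S, NE, W}
X∖A={N}, int(X∖A)={N}, hence cl(A)={E, S, NE, W}
∂A: remove int from cl → ∅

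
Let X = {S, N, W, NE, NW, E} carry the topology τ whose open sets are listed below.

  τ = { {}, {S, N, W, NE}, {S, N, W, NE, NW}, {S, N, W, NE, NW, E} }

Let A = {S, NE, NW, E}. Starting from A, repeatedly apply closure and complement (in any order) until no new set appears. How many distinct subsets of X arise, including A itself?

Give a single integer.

closure: X∖int(X∖A) = X∖{} = {S, N, W, NE, NW, E}
Let k=closure and c=complement:
  1. A     = {S, NE, NW, E}
  2. kA    = {S, N, W, NE, NW, E}
  3. cA    = {N, W}
  4. ckA   = {}
— saturated at 4

4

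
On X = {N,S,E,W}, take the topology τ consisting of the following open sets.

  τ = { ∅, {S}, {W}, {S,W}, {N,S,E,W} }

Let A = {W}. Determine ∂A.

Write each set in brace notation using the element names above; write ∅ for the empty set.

{N,E}

U open, U⊆A: ∅, {W}. int(A) = ⋃ = {W}
X∖A={N,S,E}, int(X∖A)={S}, hence cl(A)={N,E,W}
∂A: remove int from cl → {N,E}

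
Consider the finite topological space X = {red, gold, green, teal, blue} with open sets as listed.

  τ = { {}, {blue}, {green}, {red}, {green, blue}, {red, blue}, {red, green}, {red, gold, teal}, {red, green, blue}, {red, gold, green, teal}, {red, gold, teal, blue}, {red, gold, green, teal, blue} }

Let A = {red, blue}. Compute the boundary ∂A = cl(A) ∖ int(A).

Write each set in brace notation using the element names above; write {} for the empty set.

{gold, teal}

opens ⊆ A: {}, {red}, {blue}, {red, blue}; union → int = {red, blue}
complement {gold, green, teal}; its interior {green}; cl(A) = X∖{green} = {red, gold, teal, blue}
boundary = {red, gold, teal, blue} ∖ {red, blue} = {gold, teal}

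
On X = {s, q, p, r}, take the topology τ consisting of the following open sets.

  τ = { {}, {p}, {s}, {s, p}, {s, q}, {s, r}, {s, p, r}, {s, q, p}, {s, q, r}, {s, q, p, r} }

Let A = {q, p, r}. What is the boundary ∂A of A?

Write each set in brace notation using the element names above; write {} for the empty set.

open subsets of A: {}, {p}; so int(A) = {p}
closure: X∖int(X∖A) = X∖{s} = {q, p, r}
∂A = {q, p, r} minus {p} = {q, r}

{q, r}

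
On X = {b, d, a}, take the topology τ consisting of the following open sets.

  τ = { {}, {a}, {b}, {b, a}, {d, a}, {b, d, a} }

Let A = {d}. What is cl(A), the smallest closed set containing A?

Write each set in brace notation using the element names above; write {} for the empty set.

{d}

cl via duality: int({b, a}) = {b, a}, so X∖{b, a} = {d}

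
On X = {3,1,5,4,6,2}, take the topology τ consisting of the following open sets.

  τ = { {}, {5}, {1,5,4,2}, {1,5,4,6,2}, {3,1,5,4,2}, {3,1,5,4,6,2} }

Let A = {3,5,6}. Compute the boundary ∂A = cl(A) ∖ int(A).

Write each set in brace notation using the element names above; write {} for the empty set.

U open, U⊆A: {}, {5}. int(A) = ⋃ = {5}
X∖A={1,4,2}, int(X∖A)={}, hence cl(A)={3,1,5,4,6,2}
∂A: remove int from cl → {3,1,4,6,2}

{3,1,4,6,2}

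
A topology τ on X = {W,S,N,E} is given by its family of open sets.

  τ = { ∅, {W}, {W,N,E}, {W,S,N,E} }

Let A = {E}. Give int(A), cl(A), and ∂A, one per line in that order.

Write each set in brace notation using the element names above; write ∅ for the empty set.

int(A) = ∅
cl(A)  = {S,N,E}
∂A     = {S,N,E}

U open, U⊆A: ∅. int(A) = ⋃ = ∅
X∖A={W,S,N}, int(X∖A)={W}, hence cl(A)={S,N,E}
∂A: remove int from cl → {S,N,E}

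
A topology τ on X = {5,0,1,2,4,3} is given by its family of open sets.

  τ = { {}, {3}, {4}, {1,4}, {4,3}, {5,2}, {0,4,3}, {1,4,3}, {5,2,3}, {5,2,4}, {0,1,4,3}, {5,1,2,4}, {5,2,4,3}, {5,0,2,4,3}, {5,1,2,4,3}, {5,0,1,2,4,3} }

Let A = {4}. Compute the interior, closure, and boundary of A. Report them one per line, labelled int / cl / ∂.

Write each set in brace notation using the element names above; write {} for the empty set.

int(A) = {4}
cl(A)  = {0,1,4}
∂A     = {0,1}

open subsets of A: {}, {4}; so int(A) = {4}
closure: X∖int(X∖A) = X∖{5,2,3} = {0,1,4}
∂A = {0,1,4} minus {4} = {0,1}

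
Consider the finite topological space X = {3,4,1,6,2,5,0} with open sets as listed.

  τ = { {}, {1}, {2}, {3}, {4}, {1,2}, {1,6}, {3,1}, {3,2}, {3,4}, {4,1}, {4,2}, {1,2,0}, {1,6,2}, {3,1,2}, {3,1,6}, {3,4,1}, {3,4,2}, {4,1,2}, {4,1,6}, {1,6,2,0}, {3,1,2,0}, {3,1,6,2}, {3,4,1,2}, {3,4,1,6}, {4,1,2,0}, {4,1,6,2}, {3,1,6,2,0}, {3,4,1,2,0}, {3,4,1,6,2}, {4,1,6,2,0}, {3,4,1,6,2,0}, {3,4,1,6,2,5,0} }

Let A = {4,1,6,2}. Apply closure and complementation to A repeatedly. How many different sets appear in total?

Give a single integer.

cl via duality: int({3,5,0}) = {3}, so X∖{3} = {4,1,6,2,5,0}
Write k for closure, c for complement:
  1. A     = {4,1,6,2}
  2. kA    = {4,1,6,2,5,0}
  3. cA    = {3,5,0}
  4. ckA   = {3}
  5. kckA  = {3,5}
  6. ckckA = {4,1,6,2,0}
applying k or c yields no new set

6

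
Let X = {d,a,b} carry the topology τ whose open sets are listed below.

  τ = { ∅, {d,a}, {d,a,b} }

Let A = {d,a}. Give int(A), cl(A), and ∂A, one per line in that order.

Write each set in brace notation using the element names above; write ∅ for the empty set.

int(A) = {d,a}
cl(A)  = {d,a,b}
∂A     = {b}

U open, U⊆A: ∅, {d,a}. int(A) = ⋃ = {d,a}
X∖A={b}, int(X∖A)=∅, hence cl(A)={d,a,b}
∂A: remove int from cl → {b}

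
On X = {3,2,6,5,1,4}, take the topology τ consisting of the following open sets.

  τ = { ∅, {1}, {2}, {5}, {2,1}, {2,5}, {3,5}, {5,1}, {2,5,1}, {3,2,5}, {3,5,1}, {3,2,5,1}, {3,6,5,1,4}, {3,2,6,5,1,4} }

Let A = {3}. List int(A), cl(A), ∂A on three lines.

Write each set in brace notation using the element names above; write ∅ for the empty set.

int(A) = ∅
cl(A)  = {3,6,4}
∂A     = {3,6,4}

open subsets of A: ∅; so int(A) = ∅
closure: X∖int(X∖A) = X∖{2,5,1} = {3,6,4}
∂A = {3,6,4} minus ∅ = {3,6,4}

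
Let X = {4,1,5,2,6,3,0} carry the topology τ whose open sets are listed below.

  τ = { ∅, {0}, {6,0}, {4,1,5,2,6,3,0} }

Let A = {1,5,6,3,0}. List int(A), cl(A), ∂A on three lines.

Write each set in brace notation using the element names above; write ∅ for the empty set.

int(A) = {6,0}
cl(A)  = {4,1,5,2,6,3,0}
∂A     = {4,1,5,2,3}

opens ⊆ A: ∅, {0}, {6,0}; union → int = {6,0}
complement {4,2}; its interior ∅; cl(A) = X∖∅ = {4,1,5,2,6,3,0}
boundary = {4,1,5,2,6,3,0} ∖ {6,0} = {4,1,5,2,3}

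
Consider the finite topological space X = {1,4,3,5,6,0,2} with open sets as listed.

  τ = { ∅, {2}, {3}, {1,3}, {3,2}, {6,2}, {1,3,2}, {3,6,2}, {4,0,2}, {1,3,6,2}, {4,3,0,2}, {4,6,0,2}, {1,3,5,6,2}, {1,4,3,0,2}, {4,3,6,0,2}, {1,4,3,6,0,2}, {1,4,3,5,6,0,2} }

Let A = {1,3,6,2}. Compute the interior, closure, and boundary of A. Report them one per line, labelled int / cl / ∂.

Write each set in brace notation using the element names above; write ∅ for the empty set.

interior: largest open inside A is {1,3,6,2} (from ∅, {3}, {2}, {1,3}, {3,2}, {6,2}, {3,6,2}, {1,3,2}, {1,3,6,2})
cl via duality: int({4,5,0}) = ∅, so X∖∅ = {1,4,3,5,6,0,2}
cl∖int = {4,5,0}

int(A) = {1,3,6,2}
cl(A)  = {1,4,3,5,6,0,2}
∂A     = {4,5,0}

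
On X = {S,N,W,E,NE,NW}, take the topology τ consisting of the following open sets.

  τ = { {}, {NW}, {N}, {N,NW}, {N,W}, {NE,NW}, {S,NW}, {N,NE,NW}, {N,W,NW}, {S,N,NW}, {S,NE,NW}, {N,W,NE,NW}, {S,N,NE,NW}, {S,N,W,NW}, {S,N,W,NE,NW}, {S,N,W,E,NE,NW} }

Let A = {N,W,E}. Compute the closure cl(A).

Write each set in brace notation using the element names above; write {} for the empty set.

{N,W,E}

closure: X∖int(X∖A) = X∖{S,NE,NW} = {N,W,E}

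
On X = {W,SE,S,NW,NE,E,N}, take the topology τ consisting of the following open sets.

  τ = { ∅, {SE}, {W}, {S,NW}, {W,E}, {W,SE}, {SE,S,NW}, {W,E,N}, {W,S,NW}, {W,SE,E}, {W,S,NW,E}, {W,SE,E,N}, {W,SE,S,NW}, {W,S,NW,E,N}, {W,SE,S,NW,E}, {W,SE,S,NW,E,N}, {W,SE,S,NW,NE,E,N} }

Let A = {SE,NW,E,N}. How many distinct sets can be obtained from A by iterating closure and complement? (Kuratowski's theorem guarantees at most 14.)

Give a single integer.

12

X∖A={W,S,NE}, int(X∖A)={W}, hence cl(A)={SE,S,NW,NE,E,N}
Orbit (k=closure, c=complement):
  1. A     = {SE,NW,E,N}
  2. kA    = {SE,S,NW,NE,E,N}
  3. cA    = {W,S,NE}
  4. ckA   = {W}
  5. kcA   = {W,S,NW,NE,E,N}
  6. kckA  = {W,NE,E,N}
  7. ckcA  = {SE}
  8. ckckA = {SE,S,NW}
  9. kckcA = {SE,NE}
  10. kckckA = {SE,S,NW,NE}
  11. ckckcA = {W,S,NW,E,N}
  12. ckckckA = {W,E,N}
(closed under both — stop)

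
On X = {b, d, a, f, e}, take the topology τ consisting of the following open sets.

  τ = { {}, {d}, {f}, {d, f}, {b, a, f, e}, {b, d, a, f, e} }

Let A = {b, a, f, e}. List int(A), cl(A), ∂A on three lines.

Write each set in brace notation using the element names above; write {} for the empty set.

opens ⊆ A: {}, {f}, {b, a, f, e}; union → int = {b, a, f, e}
complement {d}; its interior {d}; cl(A) = X∖{d} = {b, a, f, e}
boundary = {b, a, f, e} ∖ {b, a, f, e} = {}

int(A) = {b, a, f, e}
cl(A)  = {b, a, f, e}
∂A     = {}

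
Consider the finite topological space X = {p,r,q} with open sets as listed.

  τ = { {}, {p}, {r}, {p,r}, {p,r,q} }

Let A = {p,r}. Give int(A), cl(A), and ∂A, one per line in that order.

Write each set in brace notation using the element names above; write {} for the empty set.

int(A) = {p,r}
cl(A)  = {p,r,q}
∂A     = {q}

U open, U⊆A: {}, {r}, {p}, {p,r}. int(A) = ⋃ = {p,r}
X∖A={q}, int(X∖A)={}, hence cl(A)={p,r,q}
∂A: remove int from cl → {q}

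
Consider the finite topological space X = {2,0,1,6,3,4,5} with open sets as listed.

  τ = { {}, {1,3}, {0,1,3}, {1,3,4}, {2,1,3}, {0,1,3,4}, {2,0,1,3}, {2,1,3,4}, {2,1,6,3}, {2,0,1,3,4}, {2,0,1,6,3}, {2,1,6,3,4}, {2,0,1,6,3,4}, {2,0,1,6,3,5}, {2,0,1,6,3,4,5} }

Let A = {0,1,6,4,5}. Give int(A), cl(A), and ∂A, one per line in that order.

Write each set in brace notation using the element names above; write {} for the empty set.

open subsets of A: {}; so int(A) = {}
closure: X∖int(X∖A) = X∖{} = {2,0,1,6,3,4,5}
∂A = {2,0,1,6,3,4,5} minus {} = {2,0,1,6,3,4,5}

int(A) = {}
cl(A)  = {2,0,1,6,3,4,5}
∂A     = {2,0,1,6,3,4,5}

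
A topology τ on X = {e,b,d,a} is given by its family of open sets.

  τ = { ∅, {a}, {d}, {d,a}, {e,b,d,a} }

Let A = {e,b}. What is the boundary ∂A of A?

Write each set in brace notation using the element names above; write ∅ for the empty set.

{e,b}

U open, U⊆A: ∅. int(A) = ⋃ = ∅
X∖A={d,a}, int(X∖A)={d,a}, hence cl(A)={e,b}
∂A: remove int from cl → {e,b}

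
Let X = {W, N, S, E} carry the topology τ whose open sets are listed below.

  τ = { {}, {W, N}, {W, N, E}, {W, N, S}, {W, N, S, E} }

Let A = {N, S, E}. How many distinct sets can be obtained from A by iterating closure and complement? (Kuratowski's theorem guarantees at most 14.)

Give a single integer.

cl via duality: int({W}) = {}, so X∖{} = {W, N, S, E}
Write k for closure, c for complement:
  1. A     = {N, S, E}
  2. kA    = {W, N, S, E}
  3. cA    = {W}
  4. ckA   = {}
applying k or c yields no new set

4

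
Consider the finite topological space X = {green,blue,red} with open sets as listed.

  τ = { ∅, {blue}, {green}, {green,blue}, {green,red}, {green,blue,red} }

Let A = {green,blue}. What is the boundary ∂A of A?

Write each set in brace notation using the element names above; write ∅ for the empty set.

{red}

opens ⊆ A: ∅, {blue}, {green}, {green,blue}; union → int = {green,blue}
complement {red}; its interior ∅; cl(A) = X∖∅ = {green,blue,red}
boundary = {green,blue,red} ∖ {green,blue} = {red}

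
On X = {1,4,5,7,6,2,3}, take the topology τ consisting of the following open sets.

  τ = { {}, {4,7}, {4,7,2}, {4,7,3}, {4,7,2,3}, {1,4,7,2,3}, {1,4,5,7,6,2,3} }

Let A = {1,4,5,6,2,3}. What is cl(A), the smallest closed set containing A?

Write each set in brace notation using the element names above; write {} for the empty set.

closure: X∖int(X∖A) = X∖{} = {1,4,5,7,6,2,3}

{1,4,5,7,6,2,3}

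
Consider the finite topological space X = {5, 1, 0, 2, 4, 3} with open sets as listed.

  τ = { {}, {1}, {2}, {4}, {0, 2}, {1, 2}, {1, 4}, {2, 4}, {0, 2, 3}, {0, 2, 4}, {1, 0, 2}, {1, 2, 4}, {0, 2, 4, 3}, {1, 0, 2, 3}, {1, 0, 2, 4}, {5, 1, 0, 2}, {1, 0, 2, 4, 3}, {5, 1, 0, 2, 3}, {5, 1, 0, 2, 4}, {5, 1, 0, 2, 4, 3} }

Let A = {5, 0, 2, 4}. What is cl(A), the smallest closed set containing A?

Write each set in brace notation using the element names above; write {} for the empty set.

closure: X∖int(X∖A) = X∖{1} = {5, 0, 2, 4, 3}

{5, 0, 2, 4, 3}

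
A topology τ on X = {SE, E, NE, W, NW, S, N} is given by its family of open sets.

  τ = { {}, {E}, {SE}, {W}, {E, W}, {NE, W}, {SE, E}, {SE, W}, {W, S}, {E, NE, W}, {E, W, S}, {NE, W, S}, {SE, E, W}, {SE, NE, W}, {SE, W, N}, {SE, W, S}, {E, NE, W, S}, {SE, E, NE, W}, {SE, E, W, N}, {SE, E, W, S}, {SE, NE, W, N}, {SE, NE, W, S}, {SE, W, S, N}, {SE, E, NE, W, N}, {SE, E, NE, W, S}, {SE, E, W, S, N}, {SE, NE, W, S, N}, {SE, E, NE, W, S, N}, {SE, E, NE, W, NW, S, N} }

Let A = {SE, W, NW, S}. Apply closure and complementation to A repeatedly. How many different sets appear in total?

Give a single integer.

8

complement {E, NE, N}; its interior {E}; cl(A) = X∖{E} = {SE, NE, W, NW, S, N}
With k = closure, c = complement:
  1. A     = {SE, W, NW, S}
  2. kA    = {SE, NE, W, NW, S, N}
  3. cA    = {E, NE, N}
  4. ckA   = {E}
  5. kcA   = {E, NE, NW, N}
  6. kckA  = {E, NW}
  7. ckcA  = {SE, W, S}
  8. ckckA = {SE, NE, W, S, N}
k, c of each give nothing new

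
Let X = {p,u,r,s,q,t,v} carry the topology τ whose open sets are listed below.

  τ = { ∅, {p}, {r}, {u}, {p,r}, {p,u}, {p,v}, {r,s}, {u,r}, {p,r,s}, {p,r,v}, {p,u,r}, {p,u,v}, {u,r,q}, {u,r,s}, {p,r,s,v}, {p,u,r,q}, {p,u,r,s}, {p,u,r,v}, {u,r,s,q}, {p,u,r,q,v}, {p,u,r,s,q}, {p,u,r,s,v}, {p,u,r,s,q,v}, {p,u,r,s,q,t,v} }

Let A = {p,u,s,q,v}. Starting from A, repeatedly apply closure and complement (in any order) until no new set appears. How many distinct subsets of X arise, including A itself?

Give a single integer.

cl via duality: int({r,t}) = {r}, so X∖{r} = {p,u,s,q,t,v}
Write k for closure, c for complement:
  1. A     = {p,u,s,q,v}
  2. kA    = {p,u,s,q,t,v}
  3. cA    = {r,t}
  4. ckA   = {r}
  5. kcA   = {r,s,q,t}
  6. ckcA  = {p,u,v}
  7. kckcA = {p,u,q,t,v}
  8. ckckcA = {r,s}
applying k or c yields no new set

8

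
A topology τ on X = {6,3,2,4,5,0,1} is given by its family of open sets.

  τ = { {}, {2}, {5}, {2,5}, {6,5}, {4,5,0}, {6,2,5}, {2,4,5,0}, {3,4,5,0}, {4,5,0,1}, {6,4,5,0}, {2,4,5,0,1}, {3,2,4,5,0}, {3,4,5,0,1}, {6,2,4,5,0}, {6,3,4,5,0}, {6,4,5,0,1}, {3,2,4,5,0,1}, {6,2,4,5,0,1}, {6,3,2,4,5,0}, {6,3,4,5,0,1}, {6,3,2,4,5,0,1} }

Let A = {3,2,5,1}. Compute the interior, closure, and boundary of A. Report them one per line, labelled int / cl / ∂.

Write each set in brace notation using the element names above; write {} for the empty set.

int(A) = {2,5}
cl(A)  = {6,3,2,4,5,0,1}
∂A     = {6,3,4,0,1}

interior: largest open inside A is {2,5} (from {}, {2}, {5}, {2,5})
cl via duality: int({6,4,0}) = {}, so X∖{} = {6,3,2,4,5,0,1}
cl∖int = {6,3,4,0,1}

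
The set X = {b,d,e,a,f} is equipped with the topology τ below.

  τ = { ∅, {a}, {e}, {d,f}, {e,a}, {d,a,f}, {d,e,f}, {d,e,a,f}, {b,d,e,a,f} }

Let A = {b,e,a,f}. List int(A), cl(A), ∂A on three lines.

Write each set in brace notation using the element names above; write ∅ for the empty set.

int(A) = {e,a}
cl(A)  = {b,d,e,a,f}
∂A     = {b,d,f}

opens ⊆ A: ∅, {e}, {a}, {e,a}; union → int = {e,a}
complement {d}; its interior ∅; cl(A) = X∖∅ = {b,d,e,a,f}
boundary = {b,d,e,a,f} ∖ {e,a} = {b,d,f}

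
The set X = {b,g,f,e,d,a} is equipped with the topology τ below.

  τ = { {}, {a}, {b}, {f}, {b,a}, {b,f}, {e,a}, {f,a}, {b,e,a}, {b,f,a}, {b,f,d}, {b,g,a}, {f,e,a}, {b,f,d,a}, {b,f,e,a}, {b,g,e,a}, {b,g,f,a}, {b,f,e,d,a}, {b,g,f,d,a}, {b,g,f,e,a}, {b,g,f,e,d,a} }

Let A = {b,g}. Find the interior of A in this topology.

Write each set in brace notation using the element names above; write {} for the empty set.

{b}

U open, U⊆A: {}, {b}. int(A) = ⋃ = {b}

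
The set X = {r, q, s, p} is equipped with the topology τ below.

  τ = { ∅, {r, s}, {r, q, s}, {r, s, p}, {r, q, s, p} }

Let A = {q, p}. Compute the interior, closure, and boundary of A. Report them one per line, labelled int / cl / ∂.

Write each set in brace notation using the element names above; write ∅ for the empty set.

int(A) = ∅
cl(A)  = {q, p}
∂A     = {q, p}

open subsets of A: ∅; so int(A) = ∅
closure: X∖int(X∖A) = X∖{r, s} = {q, p}
∂A = {q, p} minus ∅ = {q, p}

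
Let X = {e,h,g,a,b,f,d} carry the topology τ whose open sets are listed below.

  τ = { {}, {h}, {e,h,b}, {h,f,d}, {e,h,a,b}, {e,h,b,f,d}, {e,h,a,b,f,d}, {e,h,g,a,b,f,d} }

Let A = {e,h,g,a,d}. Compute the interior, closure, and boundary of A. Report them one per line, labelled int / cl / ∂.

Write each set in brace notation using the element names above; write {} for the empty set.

open subsets of A: {}, {h}; so int(A) = {h}
closure: X∖int(X∖A) = X∖{} = {e,h,g,a,b,f,d}
∂A = {e,h,g,a,b,f,d} minus {h} = {e,g,a,b,f,d}

int(A) = {h}
cl(A)  = {e,h,g,a,b,f,d}
∂A     = {e,g,a,b,f,d}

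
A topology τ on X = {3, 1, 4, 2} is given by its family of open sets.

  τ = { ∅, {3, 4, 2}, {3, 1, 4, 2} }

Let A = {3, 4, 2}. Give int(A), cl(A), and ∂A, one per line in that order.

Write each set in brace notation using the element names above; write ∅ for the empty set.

int(A) = {3, 4, 2}
cl(A)  = {3, 1, 4, 2}
∂A     = {1}

open subsets of A: ∅, {3, 4, 2}; so int(A) = {3, 4, 2}
closure: X∖int(X∖A) = X∖∅ = {3, 1, 4, 2}
∂A = {3, 1, 4, 2} minus {3, 4, 2} = {1}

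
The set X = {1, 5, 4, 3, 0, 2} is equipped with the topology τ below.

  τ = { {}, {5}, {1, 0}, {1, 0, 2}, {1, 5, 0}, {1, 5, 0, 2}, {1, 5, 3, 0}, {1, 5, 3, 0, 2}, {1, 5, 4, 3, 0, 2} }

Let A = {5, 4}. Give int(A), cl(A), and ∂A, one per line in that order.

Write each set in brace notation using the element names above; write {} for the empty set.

open subsets of A: {}, {5}; so int(A) = {5}
closure: X∖int(X∖A) = X∖{1, 0, 2} = {5, 4, 3}
∂A = {5, 4, 3} minus {5} = {4, 3}

int(A) = {5}
cl(A)  = {5, 4, 3}
∂A     = {4, 3}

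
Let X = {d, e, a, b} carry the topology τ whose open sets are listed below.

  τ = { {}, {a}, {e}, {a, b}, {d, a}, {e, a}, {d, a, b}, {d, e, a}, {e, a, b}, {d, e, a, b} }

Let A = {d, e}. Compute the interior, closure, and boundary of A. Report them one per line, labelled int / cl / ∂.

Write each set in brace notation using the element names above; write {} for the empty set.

U open, U⊆A: {}, {e}. int(A) = ⋃ = {e}
X∖A={a, b}, int(X∖A)={a, b}, hence cl(A)={d, e}
∂A: remove int from cl → {d}

int(A) = {e}
cl(A)  = {d, e}
∂A     = {d}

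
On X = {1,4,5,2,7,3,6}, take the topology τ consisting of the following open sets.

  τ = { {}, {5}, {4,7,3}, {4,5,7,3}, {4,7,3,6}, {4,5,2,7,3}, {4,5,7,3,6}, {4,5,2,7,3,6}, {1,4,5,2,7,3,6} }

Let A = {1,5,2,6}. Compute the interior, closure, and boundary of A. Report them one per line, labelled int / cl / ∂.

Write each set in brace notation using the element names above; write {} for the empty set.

U open, U⊆A: {}, {5}. int(A) = ⋃ = {5}
X∖A={4,7,3}, int(X∖A)={4,7,3}, hence cl(A)={1,5,2,6}
∂A: remove int from cl → {1,2,6}

int(A) = {5}
cl(A)  = {1,5,2,6}
∂A     = {1,2,6}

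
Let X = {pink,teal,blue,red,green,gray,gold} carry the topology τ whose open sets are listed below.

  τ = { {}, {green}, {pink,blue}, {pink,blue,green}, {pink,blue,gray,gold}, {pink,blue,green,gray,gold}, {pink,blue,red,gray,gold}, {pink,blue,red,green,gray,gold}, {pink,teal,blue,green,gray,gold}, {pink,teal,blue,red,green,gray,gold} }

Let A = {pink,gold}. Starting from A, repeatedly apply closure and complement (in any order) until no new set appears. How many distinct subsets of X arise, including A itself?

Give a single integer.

X∖A={teal,blue,red,green,gray}, int(X∖A)={green}, hence cl(A)={pink,teal,blue,red,gray,gold}
Orbit (k=closure, c=complement):
  1. A     = {pink,gold}
  2. kA    = {pink,teal,blue,red,gray,gold}
  3. cA    = {teal,blue,red,green,gray}
  4. ckA   = {green}
  5. kcA   = {pink,teal,blue,red,green,gray,gold}
  6. kckA  = {teal,green}
  7. ckcA  = {}
  8. ckckA = {pink,blue,red,gray,gold}
(closed under both — stop)

8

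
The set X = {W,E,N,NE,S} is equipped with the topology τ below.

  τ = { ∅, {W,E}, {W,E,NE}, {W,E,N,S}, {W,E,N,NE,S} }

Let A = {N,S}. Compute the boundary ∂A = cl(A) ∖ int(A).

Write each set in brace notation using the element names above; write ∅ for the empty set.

interior: largest open inside A is ∅ (from ∅)
cl via duality: int({W,E,NE}) = {W,E,NE}, so X∖{W,E,NE} = {N,S}
cl∖int = {N,S}

{N,S}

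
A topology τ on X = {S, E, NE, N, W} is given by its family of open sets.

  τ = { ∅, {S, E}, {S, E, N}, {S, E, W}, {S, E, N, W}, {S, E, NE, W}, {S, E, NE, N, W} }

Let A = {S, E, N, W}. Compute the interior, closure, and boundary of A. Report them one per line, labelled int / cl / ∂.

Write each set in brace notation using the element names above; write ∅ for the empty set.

open subsets of A: ∅, {S, E}, {S, E, N}, {S, E, W}, {S, E, N, W}; so int(A) = {S, E, N, W}
closure: X∖int(X∖A) = X∖∅ = {S, E, NE, N, W}
∂A = {S, E, NE, N, W} minus {S, E, N, W} = {NE}

int(A) = {S, E, N, W}
cl(A)  = {S, E, NE, N, W}
∂A     = {NE}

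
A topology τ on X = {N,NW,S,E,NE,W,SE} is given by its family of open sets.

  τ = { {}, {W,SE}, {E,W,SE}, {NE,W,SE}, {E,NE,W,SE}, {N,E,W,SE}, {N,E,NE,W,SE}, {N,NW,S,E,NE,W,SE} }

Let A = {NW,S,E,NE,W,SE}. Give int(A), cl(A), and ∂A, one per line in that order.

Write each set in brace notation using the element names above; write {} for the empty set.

opens ⊆ A: {}, {W,SE}, {NE,W,SE}, {E,W,SE}, {E,NE,W,SE}; union → int = {E,NE,W,SE}
complement {N}; its interior {}; cl(A) = X∖{} = {N,NW,S,E,NE,W,SE}
boundary = {N,NW,S,E,NE,W,SE} ∖ {E,NE,W,SE} = {N,NW,S}

int(A) = {E,NE,W,SE}
cl(A)  = {N,NW,S,E,NE,W,SE}
∂A     = {N,NW,S}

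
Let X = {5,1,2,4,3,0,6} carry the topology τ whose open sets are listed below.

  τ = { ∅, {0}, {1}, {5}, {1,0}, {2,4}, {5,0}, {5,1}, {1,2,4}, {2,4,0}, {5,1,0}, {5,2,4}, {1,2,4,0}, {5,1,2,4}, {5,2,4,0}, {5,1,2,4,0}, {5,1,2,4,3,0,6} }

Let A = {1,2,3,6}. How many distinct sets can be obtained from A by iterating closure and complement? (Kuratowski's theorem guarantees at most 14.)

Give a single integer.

complement {5,4,0}; its interior {5,0}; cl(A) = X∖{5,0} = {1,2,4,3,6}
With k = closure, c = complement:
  1. A     = {1,2,3,6}
  2. kA    = {1,2,4,3,6}
  3. cA    = {5,4,0}
  4. ckA   = {5,0}
  5. kcA   = {5,2,4,3,0,6}
  6. kckA  = {5,3,0,6}
  7. ckcA  = {1}
  8. ckckA = {1,2,4}
  9. kckcA = {1,3,6}
  10. ckckcA = {5,2,4,0}
k, c of each give nothing new

10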